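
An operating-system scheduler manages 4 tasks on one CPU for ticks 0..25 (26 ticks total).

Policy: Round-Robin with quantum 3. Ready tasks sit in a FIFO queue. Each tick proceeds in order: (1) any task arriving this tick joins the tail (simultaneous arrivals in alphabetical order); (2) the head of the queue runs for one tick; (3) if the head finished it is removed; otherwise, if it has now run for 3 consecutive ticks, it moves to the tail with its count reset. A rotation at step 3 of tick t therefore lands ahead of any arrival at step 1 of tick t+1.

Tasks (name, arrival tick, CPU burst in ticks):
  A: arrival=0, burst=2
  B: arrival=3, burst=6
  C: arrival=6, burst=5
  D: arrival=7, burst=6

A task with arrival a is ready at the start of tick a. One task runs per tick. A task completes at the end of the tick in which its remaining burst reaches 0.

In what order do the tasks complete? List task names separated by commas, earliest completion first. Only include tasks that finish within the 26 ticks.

completion order = A, B, C, D

t=0: queue=[A] q_used=0 → run A
t=1: queue=[A] q_used=1 → run A
t=2: (idle)
t=3: queue=[B] q_used=0 → run B
t=4: queue=[B] q_used=1 → run B
t=5: queue=[B] q_used=2 → run B
t=6: queue=[B,C] q_used=0 → run B
t=7: queue=[B,C,D] q_used=1 → run B
t=8: queue=[B,C,D] q_used=2 → run B
t=9: queue=[C,D] q_used=0 → run C
t=10: queue=[C,D] q_used=1 → run C
t=11: queue=[C,D] q_used=2 → run C
t=12: queue=[D,C] q_used=0 → run D
t=13: queue=[D,C] q_used=1 → run D
t=14: queue=[D,C] q_used=2 → run D
t=15: queue=[C,D] q_used=0 → run C
t=16: queue=[C,D] q_used=1 → run C
t=17: queue=[D] q_used=0 → run D
t=18: queue=[D] q_used=1 → run D
t=19: queue=[D] q_used=2 → run D
t=20: (idle)
t=21: (idle)
t=22: (idle)
t=23: (idle)
t=24: (idle)
t=25: (idle)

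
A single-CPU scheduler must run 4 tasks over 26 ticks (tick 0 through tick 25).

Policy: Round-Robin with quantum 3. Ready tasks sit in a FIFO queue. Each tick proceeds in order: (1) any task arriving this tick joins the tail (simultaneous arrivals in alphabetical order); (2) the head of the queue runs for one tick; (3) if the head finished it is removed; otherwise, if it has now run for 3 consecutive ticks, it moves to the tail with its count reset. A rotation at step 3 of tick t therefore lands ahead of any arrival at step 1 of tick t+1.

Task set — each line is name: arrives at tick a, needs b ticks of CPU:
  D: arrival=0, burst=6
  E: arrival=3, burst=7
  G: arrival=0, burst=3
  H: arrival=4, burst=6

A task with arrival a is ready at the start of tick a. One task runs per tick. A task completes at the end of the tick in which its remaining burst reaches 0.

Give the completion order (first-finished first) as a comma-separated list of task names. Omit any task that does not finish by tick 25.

t=0: queue=[D,G] q_used=0 → run D
t=1: queue=[D,G] q_used=1 → run D
t=2: queue=[D,G] q_used=2 → run D
t=3: queue=[G,D,E] q_used=0 → run G
t=4: queue=[G,D,E,H] q_used=1 → run G
t=5: queue=[G,D,E,H] q_used=2 → run G
t=6: queue=[D,E,H] q_used=0 → run D
t=7: queue=[D,E,H] q_used=1 → run D
t=8: queue=[D,E,H] q_used=2 → run D
t=9: queue=[E,H] q_used=0 → run E
t=10: queue=[E,H] q_used=1 → run E
t=11: queue=[E,H] q_used=2 → run E
t=12: queue=[H,E] q_used=0 → run H
t=13: queue=[H,E] q_used=1 → run H
t=14: queue=[H,E] q_used=2 → run H
t=15: queue=[E,H] q_used=0 → run E
t=16: queue=[E,H] q_used=1 → run E
t=17: queue=[E,H] q_used=2 → run E
t=18: queue=[H,E] q_used=0 → run H
t=19: queue=[H,E] q_used=1 → run H
t=20: queue=[H,E] q_used=2 → run H
t=21: queue=[E] q_used=0 → run E
t=22: (idle)
t=23: (idle)
t=24: (idle)
t=25: (idle)

completion order = G, D, H, E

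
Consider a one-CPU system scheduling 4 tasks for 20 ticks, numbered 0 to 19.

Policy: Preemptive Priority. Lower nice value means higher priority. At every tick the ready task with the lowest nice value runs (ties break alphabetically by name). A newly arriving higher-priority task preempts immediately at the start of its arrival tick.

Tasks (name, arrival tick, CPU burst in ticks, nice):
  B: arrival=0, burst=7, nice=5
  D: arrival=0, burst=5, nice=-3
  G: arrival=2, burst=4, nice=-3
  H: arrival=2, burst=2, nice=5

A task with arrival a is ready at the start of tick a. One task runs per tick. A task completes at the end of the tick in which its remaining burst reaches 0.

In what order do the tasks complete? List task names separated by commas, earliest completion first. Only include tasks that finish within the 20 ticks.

completion order = D, G, B, H

t=0: ready={B,D} → run D
t=1: ready={B,D} → run D
t=2: ready={B,D,G,H} → run D
t=3: ready={B,D,G,H} → run D
t=4: ready={B,D,G,H} → run D
t=5: ready={B,G,H} → run G
t=6: ready={B,G,H} → run G
t=7: ready={B,G,H} → run G
t=8: ready={B,G,H} → run G
t=9: ready={B,H} → run B
t=10: ready={B,H} → run B
t=11: ready={B,H} → run B
t=12: ready={B,H} → run B
t=13: ready={B,H} → run B
t=14: ready={B,H} → run B
t=15: ready={B,H} → run B
t=16: ready={H} → run H
t=17: ready={H} → run H
t=18: (idle)
t=19: (idle)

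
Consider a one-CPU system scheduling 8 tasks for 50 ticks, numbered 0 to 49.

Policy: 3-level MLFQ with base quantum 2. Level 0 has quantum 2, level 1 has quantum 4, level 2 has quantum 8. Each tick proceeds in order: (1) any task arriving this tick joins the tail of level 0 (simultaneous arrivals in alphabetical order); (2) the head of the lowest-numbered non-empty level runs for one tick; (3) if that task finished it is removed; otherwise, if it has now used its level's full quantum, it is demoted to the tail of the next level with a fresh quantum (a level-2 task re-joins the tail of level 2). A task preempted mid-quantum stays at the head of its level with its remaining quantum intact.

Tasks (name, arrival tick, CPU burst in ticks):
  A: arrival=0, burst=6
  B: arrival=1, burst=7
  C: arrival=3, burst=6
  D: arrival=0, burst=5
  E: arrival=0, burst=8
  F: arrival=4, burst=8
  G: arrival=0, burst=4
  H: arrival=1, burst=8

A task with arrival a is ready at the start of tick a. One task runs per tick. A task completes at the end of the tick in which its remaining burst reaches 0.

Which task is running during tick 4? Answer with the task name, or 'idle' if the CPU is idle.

t=0: L0/L1/L2 = ADEG/-/- → run A
t=1: L0/L1/L2 = ADEGBH/-/- → run A
t=2: L0/L1/L2 = DEGBH/A/- → run D
t=3: L0/L1/L2 = DEGBHC/A/- → run D
t=4: L0/L1/L2 = EGBHCF/AD/- → run E
t=5: L0/L1/L2 = EGBHCF/AD/- → run E
t=6: L0/L1/L2 = GBHCF/ADE/- → run G
t=7: L0/L1/L2 = GBHCF/ADE/- → run G
t=8: L0/L1/L2 = BHCF/ADEG/- → run B
t=9: L0/L1/L2 = BHCF/ADEG/- → run B
t=10: L0/L1/L2 = HCF/ADEGB/- → run H
t=11: L0/L1/L2 = HCF/ADEGB/- → run H
t=12: L0/L1/L2 = CF/ADEGBH/- → run C
t=13: L0/L1/L2 = CF/ADEGBH/- → run C
t=14: L0/L1/L2 = F/ADEGBHC/- → run F
t=15: L0/L1/L2 = F/ADEGBHC/- → run F
t=16: L0/L1/L2 = -/ADEGBHCF/- → run A
t=17: L0/L1/L2 = -/ADEGBHCF/- → run A
t=18: L0/L1/L2 = -/ADEGBHCF/- → run A
t=19: L0/L1/L2 = -/ADEGBHCF/- → run A
t=20: L0/L1/L2 = -/DEGBHCF/- → run D
t=21: L0/L1/L2 = -/DEGBHCF/- → run D
t=22: L0/L1/L2 = -/DEGBHCF/- → run D
t=23: L0/L1/L2 = -/EGBHCF/- → run E
t=24: L0/L1/L2 = -/EGBHCF/- → run E
t=25: L0/L1/L2 = -/EGBHCF/- → run E
t=26: L0/L1/L2 = -/EGBHCF/- → run E
t=27: L0/L1/L2 = -/GBHCF/E → run G
t=28: L0/L1/L2 = -/GBHCF/E → run G
t=29: L0/L1/L2 = -/BHCF/E → run B
t=30: L0/L1/L2 = -/BHCF/E → run B
t=31: L0/L1/L2 = -/BHCF/E → run B
t=32: L0/L1/L2 = -/BHCF/E → run B
t=33: L0/L1/L2 = -/HCF/EB → run H
t=34: L0/L1/L2 = -/HCF/EB → run H
t=35: L0/L1/L2 = -/HCF/EB → run H
t=36: L0/L1/L2 = -/HCF/EB → run H
t=37: L0/L1/L2 = -/CF/EBH → run C
t=38: L0/L1/L2 = -/CF/EBH → run C
t=39: L0/L1/L2 = -/CF/EBH → run C
t=40: L0/L1/L2 = -/CF/EBH → run C
t=41: L0/L1/L2 = -/F/EBH → run F
t=42: L0/L1/L2 = -/F/EBH → run F
t=43: L0/L1/L2 = -/F/EBH → run F
t=44: L0/L1/L2 = -/F/EBH → run F
t=45: L0/L1/L2 = -/-/EBHF → run E
t=46: L0/L1/L2 = -/-/EBHF → run E
t=47: L0/L1/L2 = -/-/BHF → run B
t=48: L0/L1/L2 = -/-/HF → run H
t=49: L0/L1/L2 = -/-/HF → run H

running at tick 4 = E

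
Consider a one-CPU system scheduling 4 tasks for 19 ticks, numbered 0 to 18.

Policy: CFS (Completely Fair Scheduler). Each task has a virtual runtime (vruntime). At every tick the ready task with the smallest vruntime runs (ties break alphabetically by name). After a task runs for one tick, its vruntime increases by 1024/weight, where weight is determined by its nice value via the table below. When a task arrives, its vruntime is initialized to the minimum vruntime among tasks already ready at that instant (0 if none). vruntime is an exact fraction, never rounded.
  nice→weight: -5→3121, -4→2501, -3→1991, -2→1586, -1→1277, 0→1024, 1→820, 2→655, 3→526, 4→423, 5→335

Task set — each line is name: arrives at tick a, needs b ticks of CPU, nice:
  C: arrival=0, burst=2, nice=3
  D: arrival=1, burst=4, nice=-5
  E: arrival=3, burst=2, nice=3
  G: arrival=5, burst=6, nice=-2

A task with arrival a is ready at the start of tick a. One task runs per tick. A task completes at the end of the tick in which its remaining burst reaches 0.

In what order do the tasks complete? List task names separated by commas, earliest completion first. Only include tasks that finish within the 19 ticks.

t=0: vr[C=0] → run C
t=1: vr[C=512/263 D=512/263] → run C
t=2: vr[D=512/263] → run D
t=3: vr[D=1867264/820823 E=1867264/820823] → run D
t=4: vr[D=2136576/820823 E=1867264/820823] → run E
t=5: vr[D=2136576/820823 E=3465216/820823 G=2136576/820823] → run D
t=6: vr[D=2405888/820823 E=3465216/820823 G=2136576/820823] → run G
t=7: vr[D=2405888/820823 E=3465216/820823 G=2114566144/650912639] → run D
t=8: vr[E=3465216/820823 G=2114566144/650912639] → run G
t=9: vr[E=3465216/820823 G=2534827520/650912639] → run G
t=10: vr[E=3465216/820823 G=2955088896/650912639] → run E
t=11: vr[G=2955088896/650912639] → run G
t=12: vr[G=3375350272/650912639] → run G
t=13: vr[G=3795611648/650912639] → run G
t=14: (idle)
t=15: (idle)
t=16: (idle)
t=17: (idle)
t=18: (idle)

completion order = C, D, E, G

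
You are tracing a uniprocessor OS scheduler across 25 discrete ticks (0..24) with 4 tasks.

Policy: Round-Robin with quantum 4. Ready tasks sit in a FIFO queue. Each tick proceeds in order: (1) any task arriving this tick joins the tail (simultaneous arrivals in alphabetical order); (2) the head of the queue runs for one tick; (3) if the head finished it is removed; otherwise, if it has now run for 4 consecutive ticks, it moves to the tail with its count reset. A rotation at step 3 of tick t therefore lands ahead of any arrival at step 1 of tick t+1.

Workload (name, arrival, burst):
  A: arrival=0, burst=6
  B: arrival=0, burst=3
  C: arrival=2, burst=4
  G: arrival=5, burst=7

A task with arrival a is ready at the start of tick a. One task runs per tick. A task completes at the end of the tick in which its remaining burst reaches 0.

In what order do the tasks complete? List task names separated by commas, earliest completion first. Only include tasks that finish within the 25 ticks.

t=0: queue=[A,B] q_used=0 → run A
t=1: queue=[A,B] q_used=1 → run A
t=2: queue=[A,B,C] q_used=2 → run A
t=3: queue=[A,B,C] q_used=3 → run A
t=4: queue=[B,C,A] q_used=0 → run B
t=5: queue=[B,C,A,G] q_used=1 → run B
t=6: queue=[B,C,A,G] q_used=2 → run B
t=7: queue=[C,A,G] q_used=0 → run C
t=8: queue=[C,A,G] q_used=1 → run C
t=9: queue=[C,A,G] q_used=2 → run C
t=10: queue=[C,A,G] q_used=3 → run C
t=11: queue=[A,G] q_used=0 → run A
t=12: queue=[A,G] q_used=1 → run A
t=13: queue=[G] q_used=0 → run G
t=14: queue=[G] q_used=1 → run G
t=15: queue=[G] q_used=2 → run G
t=16: queue=[G] q_used=3 → run G
t=17: queue=[G] q_used=0 → run G
t=18: queue=[G] q_used=1 → run G
t=19: queue=[G] q_used=2 → run G
t=20: (idle)
t=21: (idle)
t=22: (idle)
t=23: (idle)
t=24: (idle)

completion order = B, C, A, G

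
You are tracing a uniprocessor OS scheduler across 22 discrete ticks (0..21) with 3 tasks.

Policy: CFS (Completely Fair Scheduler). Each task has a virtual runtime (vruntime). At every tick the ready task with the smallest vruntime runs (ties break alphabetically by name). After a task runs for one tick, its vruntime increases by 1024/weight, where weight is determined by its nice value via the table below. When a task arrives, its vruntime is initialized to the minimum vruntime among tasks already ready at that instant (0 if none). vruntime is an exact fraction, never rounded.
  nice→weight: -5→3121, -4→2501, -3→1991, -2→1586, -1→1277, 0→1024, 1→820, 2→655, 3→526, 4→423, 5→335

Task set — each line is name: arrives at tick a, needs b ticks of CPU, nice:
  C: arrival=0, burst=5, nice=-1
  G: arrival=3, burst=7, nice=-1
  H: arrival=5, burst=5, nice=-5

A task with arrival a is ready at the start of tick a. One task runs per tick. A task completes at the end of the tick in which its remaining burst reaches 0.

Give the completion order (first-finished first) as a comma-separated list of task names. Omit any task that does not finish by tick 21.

t=0: vr[C=0] → run C
t=1: vr[C=1024/1277] → run C
t=2: vr[C=2048/1277] → run C
t=3: vr[C=3072/1277 G=3072/1277] → run C
t=4: vr[C=4096/1277 G=3072/1277] → run G
t=5: vr[C=4096/1277 G=4096/1277 H=4096/1277] → run C
t=6: vr[G=4096/1277 H=4096/1277] → run G
t=7: vr[G=5120/1277 H=4096/1277] → run H
t=8: vr[G=5120/1277 H=14091264/3985517] → run H
t=9: vr[G=5120/1277 H=15398912/3985517] → run H
t=10: vr[G=5120/1277 H=16706560/3985517] → run G
t=11: vr[G=6144/1277 H=16706560/3985517] → run H
t=12: vr[G=6144/1277 H=18014208/3985517] → run H
t=13: vr[G=6144/1277] → run G
t=14: vr[G=7168/1277] → run G
t=15: vr[G=8192/1277] → run G
t=16: vr[G=9216/1277] → run G
t=17: (idle)
t=18: (idle)
t=19: (idle)
t=20: (idle)
t=21: (idle)

completion order = C, H, G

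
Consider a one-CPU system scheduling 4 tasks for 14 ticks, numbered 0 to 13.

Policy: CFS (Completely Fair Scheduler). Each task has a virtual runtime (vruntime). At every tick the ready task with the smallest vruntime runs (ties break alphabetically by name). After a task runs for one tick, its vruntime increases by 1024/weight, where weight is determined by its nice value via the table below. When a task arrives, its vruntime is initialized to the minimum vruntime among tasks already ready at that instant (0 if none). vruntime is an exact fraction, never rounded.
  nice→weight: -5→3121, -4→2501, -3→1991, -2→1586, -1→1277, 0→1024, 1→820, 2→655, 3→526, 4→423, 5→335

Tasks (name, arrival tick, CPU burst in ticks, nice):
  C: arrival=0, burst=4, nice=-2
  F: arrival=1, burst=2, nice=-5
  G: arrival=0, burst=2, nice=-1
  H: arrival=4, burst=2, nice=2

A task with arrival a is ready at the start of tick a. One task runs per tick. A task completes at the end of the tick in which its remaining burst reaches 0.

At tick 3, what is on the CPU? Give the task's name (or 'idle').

t=0: vr[C=0 G=0] → run C
t=1: vr[C=512/793 F=0 G=0] → run F
t=2: vr[C=512/793 F=1024/3121 G=0] → run G
t=3: vr[C=512/793 F=1024/3121 G=1024/1277] → run F
t=4: vr[C=512/793 G=1024/1277 H=512/793] → run C
t=5: vr[C=1024/793 G=1024/1277 H=512/793] → run H
t=6: vr[C=1024/793 G=1024/1277 H=1147392/519415] → run G
t=7: vr[C=1024/793 H=1147392/519415] → run C
t=8: vr[C=1536/793 H=1147392/519415] → run C
t=9: vr[H=1147392/519415] → run H
t=10: (idle)
t=11: (idle)
t=12: (idle)
t=13: (idle)

running at tick 3 = F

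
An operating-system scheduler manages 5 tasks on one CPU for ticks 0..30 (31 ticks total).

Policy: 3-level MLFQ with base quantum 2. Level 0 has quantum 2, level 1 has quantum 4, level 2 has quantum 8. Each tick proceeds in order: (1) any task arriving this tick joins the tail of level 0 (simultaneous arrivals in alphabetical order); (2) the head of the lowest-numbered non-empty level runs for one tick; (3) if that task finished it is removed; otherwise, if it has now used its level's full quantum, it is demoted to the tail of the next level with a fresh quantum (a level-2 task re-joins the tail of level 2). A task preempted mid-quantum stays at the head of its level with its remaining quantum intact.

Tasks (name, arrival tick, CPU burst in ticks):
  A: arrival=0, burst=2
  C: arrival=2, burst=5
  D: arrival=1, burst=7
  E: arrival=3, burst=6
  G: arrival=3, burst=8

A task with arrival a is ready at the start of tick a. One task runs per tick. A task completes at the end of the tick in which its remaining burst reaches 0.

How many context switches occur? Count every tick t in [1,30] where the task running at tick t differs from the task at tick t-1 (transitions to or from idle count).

context switches = 11

t=0: L0/L1/L2 = A/-/- → run A
t=1: L0/L1/L2 = AD/-/- → run A
t=2: L0/L1/L2 = DC/-/- → run D
t=3: L0/L1/L2 = DCEG/-/- → run D
t=4: L0/L1/L2 = CEG/D/- → run C
t=5: L0/L1/L2 = CEG/D/- → run C
t=6: L0/L1/L2 = EG/DC/- → run E
t=7: L0/L1/L2 = EG/DC/- → run E
t=8: L0/L1/L2 = G/DCE/- → run G
t=9: L0/L1/L2 = G/DCE/- → run G
t=10: L0/L1/L2 = -/DCEG/- → run D
t=11: L0/L1/L2 = -/DCEG/- → run D
t=12: L0/L1/L2 = -/DCEG/- → run D
t=13: L0/L1/L2 = -/DCEG/- → run D
t=14: L0/L1/L2 = -/CEG/D → run C
t=15: L0/L1/L2 = -/CEG/D → run C
t=16: L0/L1/L2 = -/CEG/D → run C
t=17: L0/L1/L2 = -/EG/D → run E
t=18: L0/L1/L2 = -/EG/D → run E
t=19: L0/L1/L2 = -/EG/D → run E
t=20: L0/L1/L2 = -/EG/D → run E
t=21: L0/L1/L2 = -/G/D → run G
t=22: L0/L1/L2 = -/G/D → run G
t=23: L0/L1/L2 = -/G/D → run G
t=24: L0/L1/L2 = -/G/D → run G
t=25: L0/L1/L2 = -/-/DG → run D
t=26: L0/L1/L2 = -/-/G → run G
t=27: L0/L1/L2 = -/-/G → run G
t=28: (idle)
t=29: (idle)
t=30: (idle)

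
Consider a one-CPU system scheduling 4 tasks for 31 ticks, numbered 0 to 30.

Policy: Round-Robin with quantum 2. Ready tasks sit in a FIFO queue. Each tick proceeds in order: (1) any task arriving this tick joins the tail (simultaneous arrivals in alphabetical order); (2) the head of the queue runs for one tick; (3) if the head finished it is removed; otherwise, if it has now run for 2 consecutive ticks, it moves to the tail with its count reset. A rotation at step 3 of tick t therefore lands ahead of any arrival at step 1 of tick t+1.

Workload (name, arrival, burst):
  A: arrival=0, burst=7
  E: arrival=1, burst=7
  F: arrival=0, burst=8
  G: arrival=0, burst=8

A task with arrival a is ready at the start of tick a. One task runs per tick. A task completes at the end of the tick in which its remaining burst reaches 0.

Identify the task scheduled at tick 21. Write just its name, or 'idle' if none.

running at tick 21 = G

t=0: queue=[A,F,G] q_used=0 → run A
t=1: queue=[A,F,G,E] q_used=1 → run A
t=2: queue=[F,G,E,A] q_used=0 → run F
t=3: queue=[F,G,E,A] q_used=1 → run F
t=4: queue=[G,E,A,F] q_used=0 → run G
t=5: queue=[G,E,A,F] q_used=1 → run G
t=6: queue=[E,A,F,G] q_used=0 → run E
t=7: queue=[E,A,F,G] q_used=1 → run E
t=8: queue=[A,F,G,E] q_used=0 → run A
t=9: queue=[A,F,G,E] q_used=1 → run A
t=10: queue=[F,G,E,A] q_used=0 → run F
t=11: queue=[F,G,E,A] q_used=1 → run F
t=12: queue=[G,E,A,F] q_used=0 → run G
t=13: queue=[G,E,A,F] q_used=1 → run G
t=14: queue=[E,A,F,G] q_used=0 → run E
t=15: queue=[E,A,F,G] q_used=1 → run E
t=16: queue=[A,F,G,E] q_used=0 → run A
t=17: queue=[A,F,G,E] q_used=1 → run A
t=18: queue=[F,G,E,A] q_used=0 → run F
t=19: queue=[F,G,E,A] q_used=1 → run F
t=20: queue=[G,E,A,F] q_used=0 → run G
t=21: queue=[G,E,A,F] q_used=1 → run G
t=22: queue=[E,A,F,G] q_used=0 → run E
t=23: queue=[E,A,F,G] q_used=1 → run E
t=24: queue=[A,F,G,E] q_used=0 → run A
t=25: queue=[F,G,E] q_used=0 → run F
t=26: queue=[F,G,E] q_used=1 → run F
t=27: queue=[G,E] q_used=0 → run G
t=28: queue=[G,E] q_used=1 → run G
t=29: queue=[E] q_used=0 → run E
t=30: (idle)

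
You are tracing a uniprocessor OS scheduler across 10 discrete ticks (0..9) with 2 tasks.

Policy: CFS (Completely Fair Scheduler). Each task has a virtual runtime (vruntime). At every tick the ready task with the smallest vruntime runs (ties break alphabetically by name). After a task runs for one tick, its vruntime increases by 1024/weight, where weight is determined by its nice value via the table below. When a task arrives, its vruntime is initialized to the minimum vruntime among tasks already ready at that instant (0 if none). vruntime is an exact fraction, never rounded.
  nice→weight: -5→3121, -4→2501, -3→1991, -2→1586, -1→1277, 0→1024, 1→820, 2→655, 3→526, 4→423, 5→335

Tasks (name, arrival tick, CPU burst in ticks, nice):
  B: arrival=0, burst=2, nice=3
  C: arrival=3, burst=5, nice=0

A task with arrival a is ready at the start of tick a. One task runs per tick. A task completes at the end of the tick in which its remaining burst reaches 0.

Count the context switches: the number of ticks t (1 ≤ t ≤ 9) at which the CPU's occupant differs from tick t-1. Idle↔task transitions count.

t=0: vr[B=0] → run B
t=1: vr[B=512/263] → run B
t=2: (idle)
t=3: vr[C=0] → run C
t=4: vr[C=1] → run C
t=5: vr[C=2] → run C
t=6: vr[C=3] → run C
t=7: vr[C=4] → run C
t=8: (idle)
t=9: (idle)

context switches = 3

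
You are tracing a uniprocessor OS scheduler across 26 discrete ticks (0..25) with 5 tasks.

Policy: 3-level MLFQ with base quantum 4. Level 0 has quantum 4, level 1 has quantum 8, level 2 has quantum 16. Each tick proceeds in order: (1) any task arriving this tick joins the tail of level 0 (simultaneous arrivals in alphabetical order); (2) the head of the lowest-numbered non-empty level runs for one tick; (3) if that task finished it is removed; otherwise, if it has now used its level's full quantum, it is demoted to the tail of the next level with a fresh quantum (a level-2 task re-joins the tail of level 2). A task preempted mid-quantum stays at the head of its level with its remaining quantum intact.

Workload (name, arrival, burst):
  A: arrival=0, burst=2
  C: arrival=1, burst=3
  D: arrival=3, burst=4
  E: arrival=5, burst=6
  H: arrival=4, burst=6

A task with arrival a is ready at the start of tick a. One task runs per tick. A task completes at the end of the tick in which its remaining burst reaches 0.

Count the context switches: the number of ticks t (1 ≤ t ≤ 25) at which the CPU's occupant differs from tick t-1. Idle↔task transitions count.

context switches = 7

t=0: L0/L1/L2 = A/-/- → run A
t=1: L0/L1/L2 = AC/-/- → run A
t=2: L0/L1/L2 = C/-/- → run C
t=3: L0/L1/L2 = CD/-/- → run C
t=4: L0/L1/L2 = CDH/-/- → run C
t=5: L0/L1/L2 = DHE/-/- → run D
t=6: L0/L1/L2 = DHE/-/- → run D
t=7: L0/L1/L2 = DHE/-/- → run D
t=8: L0/L1/L2 = DHE/-/- → run D
t=9: L0/L1/L2 = HE/-/- → run H
t=10: L0/L1/L2 = HE/-/- → run H
t=11: L0/L1/L2 = HE/-/- → run H
t=12: L0/L1/L2 = HE/-/- → run H
t=13: L0/L1/L2 = E/H/- → run E
t=14: L0/L1/L2 = E/H/- → run E
t=15: L0/L1/L2 = E/H/- → run E
t=16: L0/L1/L2 = E/H/- → run E
t=17: L0/L1/L2 = -/HE/- → run H
t=18: L0/L1/L2 = -/HE/- → run H
t=19: L0/L1/L2 = -/E/- → run E
t=20: L0/L1/L2 = -/E/- → run E
t=21: (idle)
t=22: (idle)
t=23: (idle)
t=24: (idle)
t=25: (idle)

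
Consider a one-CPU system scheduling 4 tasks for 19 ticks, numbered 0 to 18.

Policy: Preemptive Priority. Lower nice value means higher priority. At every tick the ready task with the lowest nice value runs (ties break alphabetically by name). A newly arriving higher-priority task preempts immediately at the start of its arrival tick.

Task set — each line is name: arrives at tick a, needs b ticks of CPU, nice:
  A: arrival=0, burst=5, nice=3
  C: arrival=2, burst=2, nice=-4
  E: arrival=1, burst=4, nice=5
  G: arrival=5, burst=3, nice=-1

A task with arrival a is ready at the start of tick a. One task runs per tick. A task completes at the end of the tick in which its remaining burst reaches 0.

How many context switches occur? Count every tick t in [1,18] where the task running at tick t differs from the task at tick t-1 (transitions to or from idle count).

context switches = 6

t=0: ready={A} → run A
t=1: ready={A,E} → run A
t=2: ready={A,C,E} → run C
t=3: ready={A,C,E} → run C
t=4: ready={A,E} → run A
t=5: ready={A,E,G} → run G
t=6: ready={A,E,G} → run G
t=7: ready={A,E,G} → run G
t=8: ready={A,E} → run A
t=9: ready={A,E} → run A
t=10: ready={E} → run E
t=11: ready={E} → run E
t=12: ready={E} → run E
t=13: ready={E} → run E
t=14: (idle)
t=15: (idle)
t=16: (idle)
t=17: (idle)
t=18: (idle)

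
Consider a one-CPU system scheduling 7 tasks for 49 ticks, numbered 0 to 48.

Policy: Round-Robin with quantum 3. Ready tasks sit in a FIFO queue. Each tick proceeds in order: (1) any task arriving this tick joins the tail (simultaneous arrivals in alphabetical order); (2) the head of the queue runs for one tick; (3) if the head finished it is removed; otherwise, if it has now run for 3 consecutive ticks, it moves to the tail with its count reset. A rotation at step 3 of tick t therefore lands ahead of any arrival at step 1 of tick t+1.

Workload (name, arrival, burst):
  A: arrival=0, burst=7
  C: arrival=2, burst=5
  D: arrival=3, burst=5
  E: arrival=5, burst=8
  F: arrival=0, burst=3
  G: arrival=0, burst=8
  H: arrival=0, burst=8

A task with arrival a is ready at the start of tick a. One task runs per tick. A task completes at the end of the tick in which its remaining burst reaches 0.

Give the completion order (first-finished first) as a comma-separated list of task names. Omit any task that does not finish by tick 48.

t=0: queue=[A,F,G,H] q_used=0 → run A
t=1: queue=[A,F,G,H] q_used=1 → run A
t=2: queue=[A,F,G,H,C] q_used=2 → run A
t=3: queue=[F,G,H,C,A,D] q_used=0 → run F
t=4: queue=[F,G,H,C,A,D] q_used=1 → run F
t=5: queue=[F,G,H,C,A,D,E] q_used=2 → run F
t=6: queue=[G,H,C,A,D,E] q_used=0 → run G
t=7: queue=[G,H,C,A,D,E] q_used=1 → run G
t=8: queue=[G,H,C,A,D,E] q_used=2 → run G
t=9: queue=[H,C,A,D,E,G] q_used=0 → run H
t=10: queue=[H,C,A,D,E,G] q_used=1 → run H
t=11: queue=[H,C,A,D,E,G] q_used=2 → run H
t=12: queue=[C,A,D,E,G,H] q_used=0 → run C
t=13: queue=[C,A,D,E,G,H] q_used=1 → run C
t=14: queue=[C,A,D,E,G,H] q_used=2 → run C
t=15: queue=[A,D,E,G,H,C] q_used=0 → run A
t=16: queue=[A,D,E,G,H,C] q_used=1 → run A
t=17: queue=[A,D,E,G,H,C] q_used=2 → run A
t=18: queue=[D,E,G,H,C,A] q_used=0 → run D
t=19: queue=[D,E,G,H,C,A] q_used=1 → run D
t=20: queue=[D,E,G,H,C,A] q_used=2 → run D
t=21: queue=[E,G,H,C,A,D] q_used=0 → run E
t=22: queue=[E,G,H,C,A,D] q_used=1 → run E
t=23: queue=[E,G,H,C,A,D] q_used=2 → run E
t=24: queue=[G,H,C,A,D,E] q_used=0 → run G
t=25: queue=[G,H,C,A,D,E] q_used=1 → run G
t=26: queue=[G,H,C,A,D,E] q_used=2 → run G
t=27: queue=[H,C,A,D,E,G] q_used=0 → run H
t=28: queue=[H,C,A,D,E,G] q_used=1 → run H
t=29: queue=[H,C,A,D,E,G] q_used=2 → run H
t=30: queue=[C,A,D,E,G,H] q_used=0 → run C
t=31: queue=[C,A,D,E,G,H] q_used=1 → run C
t=32: queue=[A,D,E,G,H] q_used=0 → run A
t=33: queue=[D,E,G,H] q_used=0 → run D
t=34: queue=[D,E,G,H] q_used=1 → run D
t=35: queue=[E,G,H] q_used=0 → run E
t=36: queue=[E,G,H] q_used=1 → run E
t=37: queue=[E,G,H] q_used=2 → run E
t=38: queue=[G,H,E] q_used=0 → run G
t=39: queue=[G,H,E] q_used=1 → run G
t=40: queue=[H,E] q_used=0 → run H
t=41: queue=[H,E] q_used=1 → run H
t=42: queue=[E] q_used=0 → run E
t=43: queue=[E] q_used=1 → run E
t=44: (idle)
t=45: (idle)
t=46: (idle)
t=47: (idle)
t=48: (idle)

completion order = F, C, A, D, G, H, E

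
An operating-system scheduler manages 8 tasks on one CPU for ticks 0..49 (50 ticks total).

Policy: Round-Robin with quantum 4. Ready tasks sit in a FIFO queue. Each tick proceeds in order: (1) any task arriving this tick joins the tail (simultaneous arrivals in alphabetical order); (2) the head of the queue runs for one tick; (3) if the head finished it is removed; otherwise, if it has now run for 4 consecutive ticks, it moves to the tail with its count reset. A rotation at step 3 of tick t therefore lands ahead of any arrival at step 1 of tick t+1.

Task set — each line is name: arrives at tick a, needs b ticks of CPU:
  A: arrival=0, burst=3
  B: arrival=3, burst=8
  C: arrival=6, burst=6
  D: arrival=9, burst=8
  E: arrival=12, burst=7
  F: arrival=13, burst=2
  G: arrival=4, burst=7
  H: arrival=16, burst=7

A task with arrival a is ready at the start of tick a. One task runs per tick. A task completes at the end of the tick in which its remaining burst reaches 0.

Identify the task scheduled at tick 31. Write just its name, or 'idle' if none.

running at tick 31 = F

t=0: queue=[A] q_used=0 → run A
t=1: queue=[A] q_used=1 → run A
t=2: queue=[A] q_used=2 → run A
t=3: queue=[B] q_used=0 → run B
t=4: queue=[B,G] q_used=1 → run B
t=5: queue=[B,G] q_used=2 → run B
t=6: queue=[B,G,C] q_used=3 → run B
t=7: queue=[G,C,B] q_used=0 → run G
t=8: queue=[G,C,B] q_used=1 → run G
t=9: queue=[G,C,B,D] q_used=2 → run G
t=10: queue=[G,C,B,D] q_used=3 → run G
t=11: queue=[C,B,D,G] q_used=0 → run C
t=12: queue=[C,B,D,G,E] q_used=1 → run C
t=13: queue=[C,B,D,G,E,F] q_used=2 → run C
t=14: queue=[C,B,D,G,E,F] q_used=3 → run C
t=15: queue=[B,D,G,E,F,C] q_used=0 → run B
t=16: queue=[B,D,G,E,F,C,H] q_used=1 → run B
t=17: queue=[B,D,G,E,F,C,H] q_used=2 → run B
t=18: queue=[B,D,G,E,F,C,H] q_used=3 → run B
t=19: queue=[D,G,E,F,C,H] q_used=0 → run D
t=20: queue=[D,G,E,F,C,H] q_used=1 → run D
t=21: queue=[D,G,E,F,C,H] q_used=2 → run D
t=22: queue=[D,G,E,F,C,H] q_used=3 → run D
t=23: queue=[G,E,F,C,H,D] q_used=0 → run G
t=24: queue=[G,E,F,C,H,D] q_used=1 → run G
t=25: queue=[G,E,F,C,H,D] q_used=2 → run G
t=26: queue=[E,F,C,H,D] q_used=0 → run E
t=27: queue=[E,F,C,H,D] q_used=1 → run E
t=28: queue=[E,F,C,H,D] q_used=2 → run E
t=29: queue=[E,F,C,H,D] q_used=3 → run E
t=30: queue=[F,C,H,D,E] q_used=0 → run F
t=31: queue=[F,C,H,D,E] q_used=1 → run F
t=32: queue=[C,H,D,E] q_used=0 → run C
t=33: queue=[C,H,D,E] q_used=1 → run C
t=34: queue=[H,D,E] q_used=0 → run H
t=35: queue=[H,D,E] q_used=1 → run H
t=36: queue=[H,D,E] q_used=2 → run H
t=37: queue=[H,D,E] q_used=3 → run H
t=38: queue=[D,E,H] q_used=0 → run D
t=39: queue=[D,E,H] q_used=1 → run D
t=40: queue=[D,E,H] q_used=2 → run D
t=41: queue=[D,E,H] q_used=3 → run D
t=42: queue=[E,H] q_used=0 → run E
t=43: queue=[E,H] q_used=1 → run E
t=44: queue=[E,H] q_used=2 → run E
t=45: queue=[H] q_used=0 → run H
t=46: queue=[H] q_used=1 → run H
t=47: queue=[H] q_used=2 → run H
t=48: (idle)
t=49: (idle)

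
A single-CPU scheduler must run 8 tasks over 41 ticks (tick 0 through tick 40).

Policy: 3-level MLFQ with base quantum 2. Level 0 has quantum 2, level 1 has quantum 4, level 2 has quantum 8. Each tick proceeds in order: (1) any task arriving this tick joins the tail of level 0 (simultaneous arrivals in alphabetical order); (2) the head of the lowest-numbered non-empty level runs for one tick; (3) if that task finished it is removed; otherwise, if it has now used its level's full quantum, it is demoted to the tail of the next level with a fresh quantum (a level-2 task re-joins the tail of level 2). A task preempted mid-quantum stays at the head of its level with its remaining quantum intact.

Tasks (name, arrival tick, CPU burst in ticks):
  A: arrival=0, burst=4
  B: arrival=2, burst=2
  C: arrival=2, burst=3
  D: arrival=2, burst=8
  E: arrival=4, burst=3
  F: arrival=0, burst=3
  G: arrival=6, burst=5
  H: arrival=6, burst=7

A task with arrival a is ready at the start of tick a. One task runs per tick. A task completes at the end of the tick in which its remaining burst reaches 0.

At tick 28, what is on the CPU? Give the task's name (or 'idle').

running at tick 28 = H

t=0: L0/L1/L2 = AF/-/- → run A
t=1: L0/L1/L2 = AF/-/- → run A
t=2: L0/L1/L2 = FBCD/A/- → run F
t=3: L0/L1/L2 = FBCD/A/- → run F
t=4: L0/L1/L2 = BCDE/AF/- → run B
t=5: L0/L1/L2 = BCDE/AF/- → run B
t=6: L0/L1/L2 = CDEGH/AF/- → run C
t=7: L0/L1/L2 = CDEGH/AF/- → run C
t=8: L0/L1/L2 = DEGH/AFC/- → run D
t=9: L0/L1/L2 = DEGH/AFC/- → run D
t=10: L0/L1/L2 = EGH/AFCD/- → run E
t=11: L0/L1/L2 = EGH/AFCD/- → run E
t=12: L0/L1/L2 = GH/AFCDE/- → run G
t=13: L0/L1/L2 = GH/AFCDE/- → run G
t=14: L0/L1/L2 = H/AFCDEG/- → run H
t=15: L0/L1/L2 = H/AFCDEG/- → run H
t=16: L0/L1/L2 = -/AFCDEGH/- → run A
t=17: L0/L1/L2 = -/AFCDEGH/- → run A
t=18: L0/L1/L2 = -/FCDEGH/- → run F
t=19: L0/L1/L2 = -/CDEGH/- → run C
t=20: L0/L1/L2 = -/DEGH/- → run D
t=21: L0/L1/L2 = -/DEGH/- → run D
t=22: L0/L1/L2 = -/DEGH/- → run D
t=23: L0/L1/L2 = -/DEGH/- → run D
t=24: L0/L1/L2 = -/EGH/D → run E
t=25: L0/L1/L2 = -/GH/D → run G
t=26: L0/L1/L2 = -/GH/D → run G
t=27: L0/L1/L2 = -/GH/D → run G
t=28: L0/L1/L2 = -/H/D → run H
t=29: L0/L1/L2 = -/H/D → run H
t=30: L0/L1/L2 = -/H/D → run H
t=31: L0/L1/L2 = -/H/D → run H
t=32: L0/L1/L2 = -/-/DH → run D
t=33: L0/L1/L2 = -/-/DH → run D
t=34: L0/L1/L2 = -/-/H → run H
t=35: (idle)
t=36: (idle)
t=37: (idle)
t=38: (idle)
t=39: (idle)
t=40: (idle)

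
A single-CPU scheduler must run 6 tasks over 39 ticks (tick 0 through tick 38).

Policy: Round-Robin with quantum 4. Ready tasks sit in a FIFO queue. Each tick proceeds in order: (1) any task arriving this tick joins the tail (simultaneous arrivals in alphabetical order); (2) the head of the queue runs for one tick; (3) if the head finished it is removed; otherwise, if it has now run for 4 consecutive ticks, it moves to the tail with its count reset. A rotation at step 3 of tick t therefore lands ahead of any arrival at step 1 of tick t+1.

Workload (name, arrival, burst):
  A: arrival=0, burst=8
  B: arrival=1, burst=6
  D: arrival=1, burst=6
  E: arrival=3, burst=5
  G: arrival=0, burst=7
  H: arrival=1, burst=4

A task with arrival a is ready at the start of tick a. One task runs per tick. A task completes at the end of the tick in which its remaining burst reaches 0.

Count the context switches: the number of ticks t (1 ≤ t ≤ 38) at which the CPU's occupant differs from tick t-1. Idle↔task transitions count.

t=0: queue=[A,G] q_used=0 → run A
t=1: queue=[A,G,B,D,H] q_used=1 → run A
t=2: queue=[A,G,B,D,H] q_used=2 → run A
t=3: queue=[A,G,B,D,H,E] q_used=3 → run A
t=4: queue=[G,B,D,H,E,A] q_used=0 → run G
t=5: queue=[G,B,D,H,E,A] q_used=1 → run G
t=6: queue=[G,B,D,H,E,A] q_used=2 → run G
t=7: queue=[G,B,D,H,E,A] q_used=3 → run G
t=8: queue=[B,D,H,E,A,G] q_used=0 → run B
t=9: queue=[B,D,H,E,A,G] q_used=1 → run B
t=10: queue=[B,D,H,E,A,G] q_used=2 → run B
t=11: queue=[B,D,H,E,A,G] q_used=3 → run B
t=12: queue=[D,H,E,A,G,B] q_used=0 → run D
t=13: queue=[D,H,E,A,G,B] q_used=1 → run D
t=14: queue=[D,H,E,A,G,B] q_used=2 → run D
t=15: queue=[D,H,E,A,G,B] q_used=3 → run D
t=16: queue=[H,E,A,G,B,D] q_used=0 → run H
t=17: queue=[H,E,A,G,B,D] q_used=1 → run H
t=18: queue=[H,E,A,G,B,D] q_used=2 → run H
t=19: queue=[H,E,A,G,B,D] q_used=3 → run H
t=20: queue=[E,A,G,B,D] q_used=0 → run E
t=21: queue=[E,A,G,B,D] q_used=1 → run E
t=22: queue=[E,A,G,B,D] q_used=2 → run E
t=23: queue=[E,A,G,B,D] q_used=3 → run E
t=24: queue=[A,G,B,D,E] q_used=0 → run A
t=25: queue=[A,G,B,D,E] q_used=1 → run A
t=26: queue=[A,G,B,D,E] q_used=2 → run A
t=27: queue=[A,G,B,D,E] q_used=3 → run A
t=28: queue=[G,B,D,E] q_used=0 → run G
t=29: queue=[G,B,D,E] q_used=1 → run G
t=30: queue=[G,B,D,E] q_used=2 → run G
t=31: queue=[B,D,E] q_used=0 → run B
t=32: queue=[B,D,E] q_used=1 → run B
t=33: queue=[D,E] q_used=0 → run D
t=34: queue=[D,E] q_used=1 → run D
t=35: queue=[E] q_used=0 → run E
t=36: (idle)
t=37: (idle)
t=38: (idle)

context switches = 11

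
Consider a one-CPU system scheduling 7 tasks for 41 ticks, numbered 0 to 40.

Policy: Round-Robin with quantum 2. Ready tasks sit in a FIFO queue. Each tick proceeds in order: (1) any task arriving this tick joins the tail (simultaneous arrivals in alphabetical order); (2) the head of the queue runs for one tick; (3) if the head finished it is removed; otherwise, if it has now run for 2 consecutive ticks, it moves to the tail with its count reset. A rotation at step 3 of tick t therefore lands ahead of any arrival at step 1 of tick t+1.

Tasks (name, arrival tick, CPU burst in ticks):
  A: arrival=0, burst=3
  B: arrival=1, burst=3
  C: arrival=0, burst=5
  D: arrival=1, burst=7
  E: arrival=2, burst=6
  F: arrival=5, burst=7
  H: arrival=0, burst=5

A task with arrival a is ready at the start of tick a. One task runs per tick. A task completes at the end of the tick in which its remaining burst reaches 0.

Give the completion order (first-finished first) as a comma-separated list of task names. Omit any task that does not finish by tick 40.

t=0: queue=[A,C,H] q_used=0 → run A
t=1: queue=[A,C,H,B,D] q_used=1 → run A
t=2: queue=[C,H,B,D,A,E] q_used=0 → run C
t=3: queue=[C,H,B,D,A,E] q_used=1 → run C
t=4: queue=[H,B,D,A,E,C] q_used=0 → run H
t=5: queue=[H,B,D,A,E,C,F] q_used=1 → run H
t=6: queue=[B,D,A,E,C,F,H] q_used=0 → run B
t=7: queue=[B,D,A,E,C,F,H] q_used=1 → run B
t=8: queue=[D,A,E,C,F,H,B] q_used=0 → run D
t=9: queue=[D,A,E,C,F,H,B] q_used=1 → run D
t=10: queue=[A,E,C,F,H,B,D] q_used=0 → run A
t=11: queue=[E,C,F,H,B,D] q_used=0 → run E
t=12: queue=[E,C,F,H,B,D] q_used=1 → run E
t=13: queue=[C,F,H,B,D,E] q_used=0 → run C
t=14: queue=[C,F,H,B,D,E] q_used=1 → run C
t=15: queue=[F,H,B,D,E,C] q_used=0 → run F
t=16: queue=[F,H,B,D,E,C] q_used=1 → run F
t=17: queue=[H,B,D,E,C,F] q_used=0 → run H
t=18: queue=[H,B,D,E,C,F] q_used=1 → run H
t=19: queue=[B,D,E,C,F,H] q_used=0 → run B
t=20: queue=[D,E,C,F,H] q_used=0 → run D
t=21: queue=[D,E,C,F,H] q_used=1 → run D
t=22: queue=[E,C,F,H,D] q_used=0 → run E
t=23: queue=[E,C,F,H,D] q_used=1 → run E
t=24: queue=[C,F,H,D,E] q_used=0 → run C
t=25: queue=[F,H,D,E] q_used=0 → run F
t=26: queue=[F,H,D,E] q_used=1 → run F
t=27: queue=[H,D,E,F] q_used=0 → run H
t=28: queue=[D,E,F] q_used=0 → run D
t=29: queue=[D,E,F] q_used=1 → run D
t=30: queue=[E,F,D] q_used=0 → run E
t=31: queue=[E,F,D] q_used=1 → run E
t=32: queue=[F,D] q_used=0 → run F
t=33: queue=[F,D] q_used=1 → run F
t=34: queue=[D,F] q_used=0 → run D
t=35: queue=[F] q_used=0 → run F
t=36: (idle)
t=37: (idle)
t=38: (idle)
t=39: (idle)
t=40: (idle)

completion order = A, B, C, H, E, D, F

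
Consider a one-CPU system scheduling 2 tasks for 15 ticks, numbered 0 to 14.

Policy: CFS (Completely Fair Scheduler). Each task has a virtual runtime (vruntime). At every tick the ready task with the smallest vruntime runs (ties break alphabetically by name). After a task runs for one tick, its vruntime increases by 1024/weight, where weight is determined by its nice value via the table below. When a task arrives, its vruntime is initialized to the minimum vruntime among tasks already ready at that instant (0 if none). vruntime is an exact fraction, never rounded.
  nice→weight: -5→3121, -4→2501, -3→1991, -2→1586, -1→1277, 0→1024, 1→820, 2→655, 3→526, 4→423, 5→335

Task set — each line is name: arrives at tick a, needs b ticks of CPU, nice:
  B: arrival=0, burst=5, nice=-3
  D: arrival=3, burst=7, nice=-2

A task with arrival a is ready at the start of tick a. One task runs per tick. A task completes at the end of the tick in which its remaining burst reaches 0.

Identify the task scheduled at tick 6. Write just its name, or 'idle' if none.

t=0: vr[B=0] → run B
t=1: vr[B=1024/1991] → run B
t=2: vr[B=2048/1991] → run B
t=3: vr[B=3072/1991 D=3072/1991] → run B
t=4: vr[B=4096/1991 D=3072/1991] → run D
t=5: vr[B=4096/1991 D=3455488/1578863] → run B
t=6: vr[D=3455488/1578863] → run D
t=7: vr[D=4474880/1578863] → run D
t=8: vr[D=5494272/1578863] → run D
t=9: vr[D=6513664/1578863] → run D
t=10: vr[D=7533056/1578863] → run D
t=11: vr[D=8552448/1578863] → run D
t=12: (idle)
t=13: (idle)
t=14: (idle)

running at tick 6 = D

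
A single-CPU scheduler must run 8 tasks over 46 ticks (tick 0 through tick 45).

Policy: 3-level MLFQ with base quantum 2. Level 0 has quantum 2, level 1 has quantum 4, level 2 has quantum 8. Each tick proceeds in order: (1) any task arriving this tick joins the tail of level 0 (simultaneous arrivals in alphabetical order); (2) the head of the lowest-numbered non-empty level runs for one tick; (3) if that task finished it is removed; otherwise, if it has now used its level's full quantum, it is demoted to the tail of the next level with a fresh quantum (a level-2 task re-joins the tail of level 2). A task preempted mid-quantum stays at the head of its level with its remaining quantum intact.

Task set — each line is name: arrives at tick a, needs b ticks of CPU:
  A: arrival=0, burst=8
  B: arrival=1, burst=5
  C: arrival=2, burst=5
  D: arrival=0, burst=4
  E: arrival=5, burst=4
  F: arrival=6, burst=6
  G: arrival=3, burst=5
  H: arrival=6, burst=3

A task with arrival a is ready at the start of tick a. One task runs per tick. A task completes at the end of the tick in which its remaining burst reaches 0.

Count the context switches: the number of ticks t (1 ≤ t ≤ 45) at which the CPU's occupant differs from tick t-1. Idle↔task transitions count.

context switches = 17

t=0: L0/L1/L2 = AD/-/- → run A
t=1: L0/L1/L2 = ADB/-/- → run A
t=2: L0/L1/L2 = DBC/A/- → run D
t=3: L0/L1/L2 = DBCG/A/- → run D
t=4: L0/L1/L2 = BCG/AD/- → run B
t=5: L0/L1/L2 = BCGE/AD/- → run B
t=6: L0/L1/L2 = CGEFH/ADB/- → run C
t=7: L0/L1/L2 = CGEFH/ADB/- → run C
t=8: L0/L1/L2 = GEFH/ADBC/- → run G
t=9: L0/L1/L2 = GEFH/ADBC/- → run G
t=10: L0/L1/L2 = EFH/ADBCG/- → run E
t=11: L0/L1/L2 = EFH/ADBCG/- → run E
t=12: L0/L1/L2 = FH/ADBCGE/- → run F
t=13: L0/L1/L2 = FH/ADBCGE/- → run F
t=14: L0/L1/L2 = H/ADBCGEF/- → run H
t=15: L0/L1/L2 = H/ADBCGEF/- → run H
t=16: L0/L1/L2 = -/ADBCGEFH/- → run A
t=17: L0/L1/L2 = -/ADBCGEFH/- → run A
t=18: L0/L1/L2 = -/ADBCGEFH/- → run A
t=19: L0/L1/L2 = -/ADBCGEFH/- → run A
t=20: L0/L1/L2 = -/DBCGEFH/A → run D
t=21: L0/L1/L2 = -/DBCGEFH/A → run D
t=22: L0/L1/L2 = -/BCGEFH/A → run B
t=23: L0/L1/L2 = -/BCGEFH/A → run B
t=24: L0/L1/L2 = -/BCGEFH/A → run B
t=25: L0/L1/L2 = -/CGEFH/A → run C
t=26: L0/L1/L2 = -/CGEFH/A → run C
t=27: L0/L1/L2 = -/CGEFH/A → run C
t=28: L0/L1/L2 = -/GEFH/A → run G
t=29: L0/L1/L2 = -/GEFH/A → run G
t=30: L0/L1/L2 = -/GEFH/A → run G
t=31: L0/L1/L2 = -/EFH/A → run E
t=32: L0/L1/L2 = -/EFH/A → run E
t=33: L0/L1/L2 = -/FH/A → run F
t=34: L0/L1/L2 = -/FH/A → run F
t=35: L0/L1/L2 = -/FH/A → run F
t=36: L0/L1/L2 = -/FH/A → run F
t=37: L0/L1/L2 = -/H/A → run H
t=38: L0/L1/L2 = -/-/A → run A
t=39: L0/L1/L2 = -/-/A → run A
t=40: (idle)
t=41: (idle)
t=42: (idle)
t=43: (idle)
t=44: (idle)
t=45: (idle)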